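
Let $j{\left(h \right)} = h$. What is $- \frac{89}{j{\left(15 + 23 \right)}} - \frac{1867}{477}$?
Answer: $- \frac{113399}{18126} \approx -6.2561$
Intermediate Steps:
$- \frac{89}{j{\left(15 + 23 \right)}} - \frac{1867}{477} = - \frac{89}{15 + 23} - \frac{1867}{477} = - \frac{89}{38} - \frac{1867}{477} = - \frac{113399}{18126}$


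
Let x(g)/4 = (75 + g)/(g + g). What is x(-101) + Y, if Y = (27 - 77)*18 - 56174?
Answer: -5764422/101 ≈ -57074.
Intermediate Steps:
x(g) = 2*(75 + g)/g (x(g) = 4*((75 + g)/(g + g)) = 4*((75 + g)/((2*g))) = 4*((75 + g)*(1/(2*g))) = 4*((75 + g)/(2*g)) = 2*(75 + g)/g)
Y = -57074 (Y = -50*18 - 56174 = -900 - 56174 = -57074)
x(-101) + Y = (2 + 150/(-101)) - 57074 = (2 + 150*(-1/101)) - 57074 = (2 - 150/101) - 57074 = 52/101 - 57074 = -5764422/101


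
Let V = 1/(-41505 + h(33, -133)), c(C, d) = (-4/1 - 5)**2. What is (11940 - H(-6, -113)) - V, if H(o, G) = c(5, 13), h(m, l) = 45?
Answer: 491674141/41460 ≈ 11859.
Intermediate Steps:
c(C, d) = 81 (c(C, d) = (-4*1 - 5)**2 = (-4 - 5)**2 = (-9)**2 = 81)
H(o, G) = 81
V = -1/41460 (V = 1/(-41505 + 45) = 1/(-41460) = -1/41460 ≈ -2.4120e-5)
(11940 - H(-6, -113)) - V = (11940 - 1*81) - 1*(-1/41460) = (11940 - 81) + 1/41460 = 11859 + 1/41460 = 491674141/41460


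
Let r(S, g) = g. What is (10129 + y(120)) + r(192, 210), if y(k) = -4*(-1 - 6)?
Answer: 10367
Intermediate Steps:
y(k) = 28 (y(k) = -4*(-7) = 28)
(10129 + y(120)) + r(192, 210) = (10129 + 28) + 210 = 10157 + 210 = 10367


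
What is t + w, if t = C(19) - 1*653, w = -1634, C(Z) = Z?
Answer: -2268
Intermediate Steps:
t = -634 (t = 19 - 1*653 = 19 - 653 = -634)
t + w = -634 - 1634 = -2268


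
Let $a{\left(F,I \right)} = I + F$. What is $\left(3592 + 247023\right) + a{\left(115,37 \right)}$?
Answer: $250767$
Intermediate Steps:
$a{\left(F,I \right)} = F + I$
$\left(3592 + 247023\right) + a{\left(115,37 \right)} = \left(3592 + 247023\right) + \left(115 + 37\right) = 250615 + 152 = 250767$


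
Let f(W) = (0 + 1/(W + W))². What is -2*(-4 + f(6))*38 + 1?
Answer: 10961/36 ≈ 304.47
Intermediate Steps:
f(W) = 1/(4*W²) (f(W) = (0 + 1/(2*W))² = (1/(2*W))² = 1/(4*W²))
-2*(-4 + f(6))*38 + 1 = -2*(-4 + (¼)/6²)*38 + 1 = -2*(-4 + (¼)*(1/36))*38 + 1 = -2*(-4 + 1/144)*38 + 1 = -2*(-575/144)*38 + 1 = (575/72)*38 + 1 = 10925/36 + 1 = 10961/36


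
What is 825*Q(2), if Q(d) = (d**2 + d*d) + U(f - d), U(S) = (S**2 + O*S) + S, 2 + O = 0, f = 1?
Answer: 8250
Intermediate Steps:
O = -2 (O = -2 + 0 = -2)
U(S) = S**2 - S (U(S) = (S**2 - 2*S) + S = S**2 - S)
Q(d) = 2*d**2 - d*(1 - d) (Q(d) = (d**2 + d*d) + (1 - d)*(-1 + (1 - d)) = (d**2 + d**2) + (1 - d)*(-d) = 2*d**2 - d*(1 - d))
825*Q(2) = 825*(2*(-1 + 3*2)) = 825*(2*(-1 + 6)) = 825*(2*5) = 825*10 = 8250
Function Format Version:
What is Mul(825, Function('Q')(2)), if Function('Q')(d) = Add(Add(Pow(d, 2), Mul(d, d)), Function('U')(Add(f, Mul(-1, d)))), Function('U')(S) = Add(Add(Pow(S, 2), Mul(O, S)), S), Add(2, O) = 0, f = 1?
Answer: 8250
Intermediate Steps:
O = -2 (O = Add(-2, 0) = -2)
Function('U')(S) = Add(Pow(S, 2), Mul(-1, S)) (Function('U')(S) = Add(Add(Pow(S, 2), Mul(-2, S)), S) = Add(Pow(S, 2), Mul(-1, S)))
Function('Q')(d) = Add(Mul(2, Pow(d, 2)), Mul(-1, d, Add(1, Mul(-1, d)))) (Function('Q')(d) = Add(Add(Pow(d, 2), Mul(d, d)), Mul(Add(1, Mul(-1, d)), Add(-1, Add(1, Mul(-1, d))))) = Add(Add(Pow(d, 2), Pow(d, 2)), Mul(Add(1, Mul(-1, d)), Mul(-1, d))) = Add(Mul(2, Pow(d, 2)), Mul(-1, d, Add(1, Mul(-1, d)))))
Mul(825, Function('Q')(2)) = Mul(825, Mul(2, Add(-1, Mul(3, 2)))) = Mul(825, Mul(2, Add(-1, 6))) = Mul(825, Mul(2, 5)) = Mul(825, 10) = 8250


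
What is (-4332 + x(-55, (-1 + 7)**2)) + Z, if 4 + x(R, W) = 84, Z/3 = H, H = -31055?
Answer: -97417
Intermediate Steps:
Z = -93165 (Z = 3*(-31055) = -93165)
x(R, W) = 80 (x(R, W) = -4 + 84 = 80)
(-4332 + x(-55, (-1 + 7)**2)) + Z = (-4332 + 80) - 93165 = -4252 - 93165 = -97417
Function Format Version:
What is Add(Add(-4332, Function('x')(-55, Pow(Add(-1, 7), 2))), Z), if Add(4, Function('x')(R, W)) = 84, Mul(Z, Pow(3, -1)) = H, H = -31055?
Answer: -97417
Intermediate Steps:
Z = -93165 (Z = Mul(3, -31055) = -93165)
Function('x')(R, W) = 80 (Function('x')(R, W) = Add(-4, 84) = 80)
Add(Add(-4332, Function('x')(-55, Pow(Add(-1, 7), 2))), Z) = Add(Add(-4332, 80), -93165) = Add(-4252, -93165) = -97417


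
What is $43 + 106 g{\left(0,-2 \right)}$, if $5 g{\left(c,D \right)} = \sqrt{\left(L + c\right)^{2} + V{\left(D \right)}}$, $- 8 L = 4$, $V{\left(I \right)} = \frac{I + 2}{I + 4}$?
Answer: $\frac{268}{5} \approx 53.6$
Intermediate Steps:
$V{\left(I \right)} = \frac{2 + I}{4 + I}$
$L = - \frac{1}{2}$ ($L = \left(- \frac{1}{8}\right) 4 = - \frac{1}{2} \approx -0.5$)
$g{\left(c,D \right)} = \frac{\sqrt{\left(- \frac{1}{2} + c\right)^{2} + \frac{2 + D}{4 + D}}}{5}$
$43 + 106 g{\left(0,-2 \right)} = 43 + 106 \frac{\sqrt{\frac{8 + 4 \left(-2\right) + \left(-1 + 2 \cdot 0\right)^{2} \left(4 - 2\right)}{4 - 2}}}{10} = 43 + 106 \frac{\sqrt{\frac{8 - 8 + \left(-1 + 0\right)^{2} \cdot 2}{2}}}{10} = 43 + 106 \frac{\sqrt{\frac{8 - 8 + \left(-1\right)^{2} \cdot 2}{2}}}{10} = 43 + 106 \frac{\sqrt{\frac{8 - 8 + 1 \cdot 2}{2}}}{10} = 43 + 106 \frac{\sqrt{\frac{8 - 8 + 2}{2}}}{10} = 43 + 106 \frac{\sqrt{\frac{1}{2} \cdot 2}}{10} = 43 + 106 \frac{\sqrt{1}}{10} = 43 + 106 \cdot \frac{1}{10} \cdot 1 = 43 + 106 \cdot \frac{1}{10} = 43 + \frac{53}{5} = \frac{268}{5}$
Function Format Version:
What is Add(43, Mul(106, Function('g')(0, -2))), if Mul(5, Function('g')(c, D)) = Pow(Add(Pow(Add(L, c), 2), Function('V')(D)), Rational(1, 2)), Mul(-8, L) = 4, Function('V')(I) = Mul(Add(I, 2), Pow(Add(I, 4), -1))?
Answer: Rational(268, 5) ≈ 53.600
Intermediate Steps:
Function('V')(I) = Mul(Pow(Add(4, I), -1), Add(2, I)) (Function('V')(I) = Mul(Add(2, I), Pow(Add(4, I), -1)) = Mul(Pow(Add(4, I), -1), Add(2, I)))
L = Rational(-1, 2) (L = Mul(Rational(-1, 8), 4) = Rational(-1, 2) ≈ -0.50000)
Function('g')(c, D) = Mul(Rational(1, 5), Pow(Add(Pow(Add(Rational(-1, 2), c), 2), Mul(Pow(Add(4, D), -1), Add(2, D))), Rational(1, 2)))
Add(43, Mul(106, Function('g')(0, -2))) = Add(43, Mul(106, Mul(Rational(1, 10), Pow(Mul(Pow(Add(4, -2), -1), Add(8, Mul(4, -2), Mul(Pow(Add(-1, Mul(2, 0)), 2), Add(4, -2)))), Rational(1, 2))))) = Add(43, Mul(106, Mul(Rational(1, 10), Pow(Mul(Pow(2, -1), Add(8, -8, Mul(Pow(Add(-1, 0), 2), 2))), Rational(1, 2))))) = Add(43, Mul(106, Mul(Rational(1, 10), Pow(Mul(Rational(1, 2), Add(8, -8, Mul(Pow(-1, 2), 2))), Rational(1, 2))))) = Add(43, Mul(106, Mul(Rational(1, 10), Pow(Mul(Rational(1, 2), Add(8, -8, Mul(1, 2))), Rational(1, 2))))) = Add(43, Mul(106, Mul(Rational(1, 10), Pow(Mul(Rational(1, 2), Add(8, -8, 2)), Rational(1, 2))))) = Add(43, Mul(106, Mul(Rational(1, 10), Pow(Mul(Rational(1, 2), 2), Rational(1, 2))))) = Add(43, Mul(106, Mul(Rational(1, 10), Pow(1, Rational(1, 2))))) = Add(43, Mul(106, Mul(Rational(1, 10), 1))) = Add(43, Mul(106, Rational(1, 10))) = Add(43, Rational(53, 5)) = Rational(268, 5)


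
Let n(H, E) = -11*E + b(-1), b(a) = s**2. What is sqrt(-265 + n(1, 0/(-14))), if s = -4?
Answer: I*sqrt(249) ≈ 15.78*I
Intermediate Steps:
b(a) = 16 (b(a) = (-4)**2 = 16)
n(H, E) = 16 - 11*E (n(H, E) = -11*E + 16 = 16 - 11*E)
sqrt(-265 + n(1, 0/(-14))) = sqrt(-265 + (16 - 0/(-14))) = sqrt(-265 + (16 - 0*(-1)/14)) = sqrt(-265 + (16 - 11*0)) = sqrt(-265 + (16 + 0)) = sqrt(-265 + 16) = sqrt(-249) = I*sqrt(249)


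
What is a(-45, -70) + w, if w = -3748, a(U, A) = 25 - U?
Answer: -3678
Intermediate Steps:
a(-45, -70) + w = (25 - 1*(-45)) - 3748 = (25 + 45) - 3748 = 70 - 3748 = -3678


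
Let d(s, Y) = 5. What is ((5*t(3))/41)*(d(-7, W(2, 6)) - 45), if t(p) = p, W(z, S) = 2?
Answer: -600/41 ≈ -14.634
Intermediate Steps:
((5*t(3))/41)*(d(-7, W(2, 6)) - 45) = ((5*3)/41)*(5 - 45) = (15*(1/41))*(-40) = (15/41)*(-40) = -600/41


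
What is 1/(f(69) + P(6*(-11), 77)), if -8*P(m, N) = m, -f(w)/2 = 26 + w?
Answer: -4/727 ≈ -0.0055021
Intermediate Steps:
f(w) = -52 - 2*w (f(w) = -2*(26 + w) = -52 - 2*w)
P(m, N) = -m/8
1/(f(69) + P(6*(-11), 77)) = 1/((-52 - 2*69) - 3*(-11)/4) = 1/((-52 - 138) - 1/8*(-66)) = 1/(-190 + 33/4) = 1/(-727/4) = -4/727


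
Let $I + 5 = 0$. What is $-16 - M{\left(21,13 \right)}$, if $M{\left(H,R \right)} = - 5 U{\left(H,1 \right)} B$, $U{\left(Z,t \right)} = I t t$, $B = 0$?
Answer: $-16$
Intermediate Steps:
$I = -5$ ($I = -5 + 0 = -5$)
$U{\left(Z,t \right)} = - 5 t^{2}$ ($U{\left(Z,t \right)} = - 5 t t = - 5 t^{2}$)
$M{\left(H,R \right)} = 0$ ($M{\left(H,R \right)} = - 5 \left(- 5 \cdot 1^{2}\right) 0 = - 5 \left(\left(-5\right) 1\right) 0 = \left(-5\right) \left(-5\right) 0 = 25 \cdot 0 = 0$)
$-16 - M{\left(21,13 \right)} = -16 - 0 = -16 + 0 = -16$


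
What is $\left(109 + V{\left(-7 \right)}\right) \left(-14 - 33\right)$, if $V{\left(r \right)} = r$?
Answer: $-4794$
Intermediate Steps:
$\left(109 + V{\left(-7 \right)}\right) \left(-14 - 33\right) = \left(109 - 7\right) \left(-14 - 33\right) = 102 \left(-47\right) = -4794$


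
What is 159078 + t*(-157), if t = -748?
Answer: 276514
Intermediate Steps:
159078 + t*(-157) = 159078 - 748*(-157) = 159078 + 117436 = 276514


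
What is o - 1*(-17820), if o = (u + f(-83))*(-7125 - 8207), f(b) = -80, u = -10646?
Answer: 164468852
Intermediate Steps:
o = 164451032 (o = (-10646 - 80)*(-7125 - 8207) = -10726*(-15332) = 164451032)
o - 1*(-17820) = 164451032 - 1*(-17820) = 164451032 + 17820 = 164468852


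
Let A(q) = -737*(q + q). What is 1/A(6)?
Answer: -1/8844 ≈ -0.00011307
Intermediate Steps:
A(q) = -1474*q
1/A(6) = 1/(-1474*6) = 1/(-8844) = -1/8844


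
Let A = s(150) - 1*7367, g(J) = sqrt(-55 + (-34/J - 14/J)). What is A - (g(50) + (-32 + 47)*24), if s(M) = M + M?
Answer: -7427 - I*sqrt(1399)/5 ≈ -7427.0 - 7.4806*I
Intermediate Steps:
s(M) = 2*M
g(J) = sqrt(-55 - 48/J)
A = -7067 (A = 2*150 - 1*7367 = 300 - 7367 = -7067)
A - (g(50) + (-32 + 47)*24) = -7067 - (sqrt(-55 - 48/50) + (-32 + 47)*24) = -7067 - (sqrt(-55 - 48*1/50) + 15*24) = -7067 - (sqrt(-55 - 24/25) + 360) = -7067 - (sqrt(-1399/25) + 360) = -7067 - (I*sqrt(1399)/5 + 360) = -7067 - (360 + I*sqrt(1399)/5) = -7067 + (-360 - I*sqrt(1399)/5) = -7427 - I*sqrt(1399)/5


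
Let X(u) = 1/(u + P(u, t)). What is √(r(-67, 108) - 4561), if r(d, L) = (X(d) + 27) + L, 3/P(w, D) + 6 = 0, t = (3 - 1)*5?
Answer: 2*I*√2240670/45 ≈ 66.528*I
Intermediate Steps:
t = 10 (t = 2*5 = 10)
P(w, D) = -½ (P(w, D) = 3/(-6 + 0) = 3/(-6) = 3*(-⅙) = -½)
X(u) = 1/(-½ + u) (X(u) = 1/(u - ½) = 1/(-½ + u))
r(d, L) = 27 + L + 2/(-1 + 2*d) (r(d, L) = (2/(-1 + 2*d) + 27) + L = (27 + 2/(-1 + 2*d)) + L = 27 + L + 2/(-1 + 2*d))
√(r(-67, 108) - 4561) = √((2 + (-1 + 2*(-67))*(27 + 108))/(-1 + 2*(-67)) - 4561) = √((2 + (-1 - 134)*135)/(-1 - 134) - 4561) = √((2 - 135*135)/(-135) - 4561) = √(-(2 - 18225)/135 - 4561) = √(-1/135*(-18223) - 4561) = √(18223/135 - 4561) = √(-597512/135) = 2*I*√2240670/45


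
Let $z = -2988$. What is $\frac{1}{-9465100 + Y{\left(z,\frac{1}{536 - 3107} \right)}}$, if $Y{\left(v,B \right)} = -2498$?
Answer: $- \frac{1}{9467598} \approx -1.0562 \cdot 10^{-7}$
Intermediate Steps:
$\frac{1}{-9465100 + Y{\left(z,\frac{1}{536 - 3107} \right)}} = \frac{1}{-9465100 - 2498} = \frac{1}{-9467598} = - \frac{1}{9467598}$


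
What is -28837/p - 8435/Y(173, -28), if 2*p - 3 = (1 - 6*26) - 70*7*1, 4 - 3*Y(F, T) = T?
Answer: -7200121/10272 ≈ -700.95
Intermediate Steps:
Y(F, T) = 4/3 - T/3
p = -321 (p = 3/2 + ((1 - 6*26) - 70*7*1)/2 = 3/2 + ((1 - 156) - 70*7)/2 = 3/2 + (-155 - 1*490)/2 = 3/2 + (-155 - 490)/2 = 3/2 + (1/2)*(-645) = 3/2 - 645/2 = -321)
-28837/p - 8435/Y(173, -28) = -28837/(-321) - 8435/(4/3 - 1/3*(-28)) = -28837*(-1/321) - 8435/(4/3 + 28/3) = 28837/321 - 8435/32/3 = 28837/321 - 8435*3/32 = 28837/321 - 25305/32 = -7200121/10272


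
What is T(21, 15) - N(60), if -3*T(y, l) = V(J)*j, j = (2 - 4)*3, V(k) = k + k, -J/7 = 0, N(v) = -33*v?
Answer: 1980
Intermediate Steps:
J = 0 (J = -7*0 = 0)
V(k) = 2*k
j = -6 (j = -2*3 = -6)
T(y, l) = 0 (T(y, l) = -2*0*(-6)/3 = -0*(-6) = -1/3*0 = 0)
T(21, 15) - N(60) = 0 - (-33)*60 = 0 - 1*(-1980) = 0 + 1980 = 1980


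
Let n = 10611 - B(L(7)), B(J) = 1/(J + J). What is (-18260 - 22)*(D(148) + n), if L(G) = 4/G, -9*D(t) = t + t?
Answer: -2320476367/12 ≈ -1.9337e+8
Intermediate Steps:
D(t) = -2*t/9 (D(t) = -(t + t)/9 = -2*t/9)
B(J) = 1/(2*J)
n = 84881/8 (n = 10611 - 1/(2*(4/7)) = 10611 - 1/(2*(4*(⅐))) = 10611 - 1/(2*4/7) = 10611 - 7/(2*4) = 10611 - 1*7/8 = 10611 - 7/8 = 84881/8 ≈ 10610.)
(-18260 - 22)*(D(148) + n) = (-18260 - 22)*(-2/9*148 + 84881/8) = -18282*(-296/9 + 84881/8) = -18282*761561/72 = -2320476367/12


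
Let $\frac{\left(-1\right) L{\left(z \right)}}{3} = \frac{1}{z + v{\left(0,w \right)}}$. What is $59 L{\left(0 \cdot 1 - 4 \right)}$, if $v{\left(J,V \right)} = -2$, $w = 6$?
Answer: $\frac{59}{2} \approx 29.5$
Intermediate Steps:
$L{\left(z \right)} = - \frac{3}{-2 + z}$ ($L{\left(z \right)} = - \frac{3}{z - 2} = - \frac{3}{-2 + z}$)
$59 L{\left(0 \cdot 1 - 4 \right)} = 59 \left(- \frac{3}{-2 + \left(0 \cdot 1 - 4\right)}\right) = 59 \left(- \frac{3}{-2 + \left(0 - 4\right)}\right) = 59 \left(- \frac{3}{-2 - 4}\right) = 59 \left(- \frac{3}{-6}\right) = 59 \left(\left(-3\right) \left(- \frac{1}{6}\right)\right) = 59 \cdot \frac{1}{2} = \frac{59}{2}$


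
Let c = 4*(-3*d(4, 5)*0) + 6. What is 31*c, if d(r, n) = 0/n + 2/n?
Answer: 186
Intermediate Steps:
d(r, n) = 2/n (d(r, n) = 0 + 2/n = 2/n)
c = 6 (c = 4*(-6/5*0) + 6 = 4*0 + 6 = 0 + 6 = 6)
31*c = 31*6 = 186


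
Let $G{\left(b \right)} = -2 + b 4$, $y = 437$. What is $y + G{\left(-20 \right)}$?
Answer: $355$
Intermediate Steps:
$G{\left(b \right)} = -2 + 4 b$
$y + G{\left(-20 \right)} = 437 + \left(-2 + 4 \left(-20\right)\right) = 437 - 82 = 355$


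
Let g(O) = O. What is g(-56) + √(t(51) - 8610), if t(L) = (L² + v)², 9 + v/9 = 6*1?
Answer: -56 + √6616866 ≈ 2516.3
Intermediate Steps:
v = -27 (v = -81 + 9*(6*1) = -81 + 9*6 = -81 + 54 = -27)
t(L) = (-27 + L²)² (t(L) = (L² - 27)² = (-27 + L²)²)
g(-56) + √(t(51) - 8610) = -56 + √((-27 + 51²)² - 8610) = -56 + √((-27 + 2601)² - 8610) = -56 + √(2574² - 8610) = -56 + √(6625476 - 8610) = -56 + √6616866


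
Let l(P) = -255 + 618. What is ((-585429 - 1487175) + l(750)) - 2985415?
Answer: -5057656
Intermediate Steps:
l(P) = 363
((-585429 - 1487175) + l(750)) - 2985415 = ((-585429 - 1487175) + 363) - 2985415 = (-2072604 + 363) - 2985415 = -2072241 - 2985415 = -5057656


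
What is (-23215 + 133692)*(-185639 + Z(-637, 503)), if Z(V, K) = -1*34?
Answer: -20512596021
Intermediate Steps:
Z(V, K) = -34
(-23215 + 133692)*(-185639 + Z(-637, 503)) = (-23215 + 133692)*(-185639 - 34) = 110477*(-185673) = -20512596021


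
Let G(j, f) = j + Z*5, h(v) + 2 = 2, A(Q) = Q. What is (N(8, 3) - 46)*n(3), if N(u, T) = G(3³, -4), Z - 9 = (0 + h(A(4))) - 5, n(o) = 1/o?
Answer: ⅓ ≈ 0.33333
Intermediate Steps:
h(v) = 0 (h(v) = -2 + 2 = 0)
n(o) = 1/o
Z = 4 (Z = 9 + ((0 + 0) - 5) = 9 + (0 - 5) = 9 - 5 = 4)
G(j, f) = 20 + j (G(j, f) = j + 4*5 = j + 20 = 20 + j)
N(u, T) = 47 (N(u, T) = 20 + 3³ = 20 + 27 = 47)
(N(8, 3) - 46)*n(3) = (47 - 46)/3 = 1*(⅓) = ⅓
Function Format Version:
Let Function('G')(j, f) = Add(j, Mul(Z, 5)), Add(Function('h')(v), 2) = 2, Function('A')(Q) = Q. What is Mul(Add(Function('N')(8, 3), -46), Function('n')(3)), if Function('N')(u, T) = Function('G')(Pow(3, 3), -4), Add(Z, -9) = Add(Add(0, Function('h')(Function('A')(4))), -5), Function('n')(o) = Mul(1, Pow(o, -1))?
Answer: Rational(1, 3) ≈ 0.33333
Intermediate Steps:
Function('h')(v) = 0 (Function('h')(v) = Add(-2, 2) = 0)
Function('n')(o) = Pow(o, -1)
Z = 4 (Z = Add(9, Add(Add(0, 0), -5)) = Add(9, Add(0, -5)) = Add(9, -5) = 4)
Function('G')(j, f) = Add(20, j) (Function('G')(j, f) = Add(j, Mul(4, 5)) = Add(j, 20) = Add(20, j))
Function('N')(u, T) = 47 (Function('N')(u, T) = Add(20, Pow(3, 3)) = Add(20, 27) = 47)
Mul(Add(Function('N')(8, 3), -46), Function('n')(3)) = Mul(Add(47, -46), Pow(3, -1)) = Mul(1, Rational(1, 3)) = Rational(1, 3)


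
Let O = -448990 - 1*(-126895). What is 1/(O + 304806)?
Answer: -1/17289 ≈ -5.7840e-5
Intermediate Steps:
O = -322095 (O = -448990 + 126895 = -322095)
1/(O + 304806) = 1/(-322095 + 304806) = 1/(-17289) = -1/17289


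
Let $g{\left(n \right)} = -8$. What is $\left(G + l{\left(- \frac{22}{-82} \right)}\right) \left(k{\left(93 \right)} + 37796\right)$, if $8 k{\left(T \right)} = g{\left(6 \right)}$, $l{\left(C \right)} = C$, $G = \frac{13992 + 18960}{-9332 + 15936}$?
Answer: $\frac{13451958605}{67691} \approx 1.9873 \cdot 10^{5}$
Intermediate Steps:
$G = \frac{8238}{1651}$ ($G = \frac{32952}{6604} = 32952 \cdot \frac{1}{6604} = \frac{8238}{1651} \approx 4.9897$)
$k{\left(T \right)} = -1$ ($k{\left(T \right)} = \frac{1}{8} \left(-8\right) = -1$)
$\left(G + l{\left(- \frac{22}{-82} \right)}\right) \left(k{\left(93 \right)} + 37796\right) = \left(\frac{8238}{1651} - \frac{22}{-82}\right) \left(-1 + 37796\right) = \left(\frac{8238}{1651} - - \frac{11}{41}\right) 37795 = \left(\frac{8238}{1651} + \frac{11}{41}\right) 37795 = \frac{355919}{67691} \cdot 37795 = \frac{13451958605}{67691}$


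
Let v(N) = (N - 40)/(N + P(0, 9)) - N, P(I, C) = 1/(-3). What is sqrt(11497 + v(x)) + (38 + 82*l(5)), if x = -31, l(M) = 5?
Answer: 448 + sqrt(101881430)/94 ≈ 555.38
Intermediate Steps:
P(I, C) = -1/3
v(N) = -N + (-40 + N)/(-1/3 + N) (v(N) = (N - 40)/(N - 1/3) - N = (-40 + N)/(-1/3 + N) - N = -N + (-40 + N)/(-1/3 + N))
sqrt(11497 + v(x)) + (38 + 82*l(5)) = sqrt(11497 + (-120 - 3*(-31)**2 + 4*(-31))/(-1 + 3*(-31))) + (38 + 82*5) = sqrt(11497 + (-120 - 3*961 - 124)/(-1 - 93)) + (38 + 410) = sqrt(11497 + (-120 - 2883 - 124)/(-94)) + 448 = sqrt(11497 - 1/94*(-3127)) + 448 = sqrt(11497 + 3127/94) + 448 = sqrt(1083845/94) + 448 = sqrt(101881430)/94 + 448 = 448 + sqrt(101881430)/94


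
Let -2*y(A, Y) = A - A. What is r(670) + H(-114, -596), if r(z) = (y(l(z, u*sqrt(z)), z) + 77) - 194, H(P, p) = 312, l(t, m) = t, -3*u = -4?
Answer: 195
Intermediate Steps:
u = 4/3 (u = -1/3*(-4) = 4/3 ≈ 1.3333)
y(A, Y) = 0 (y(A, Y) = -(A - A)/2 = -1/2*0 = 0)
r(z) = -117 (r(z) = (0 + 77) - 194 = 77 - 194 = -117)
r(670) + H(-114, -596) = -117 + 312 = 195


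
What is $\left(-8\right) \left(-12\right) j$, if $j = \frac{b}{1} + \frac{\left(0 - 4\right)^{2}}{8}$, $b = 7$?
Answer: $864$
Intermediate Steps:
$j = 9$ ($j = \frac{7}{1} + \frac{\left(0 - 4\right)^{2}}{8} = 7 \cdot 1 + \left(-4\right)^{2} \cdot \frac{1}{8} = 7 + 16 \cdot \frac{1}{8} = 7 + 2 = 9$)
$\left(-8\right) \left(-12\right) j = \left(-8\right) \left(-12\right) 9 = 96 \cdot 9 = 864$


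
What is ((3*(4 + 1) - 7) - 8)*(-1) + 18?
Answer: 18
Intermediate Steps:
((3*(4 + 1) - 7) - 8)*(-1) + 18 = ((3*5 - 7) - 8)*(-1) + 18 = ((15 - 7) - 8)*(-1) + 18 = (8 - 8)*(-1) + 18 = 0*(-1) + 18 = 0 + 18 = 18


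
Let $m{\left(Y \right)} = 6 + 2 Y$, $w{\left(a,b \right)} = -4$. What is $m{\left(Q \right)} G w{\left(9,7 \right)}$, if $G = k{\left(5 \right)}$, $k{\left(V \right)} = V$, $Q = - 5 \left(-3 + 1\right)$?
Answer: $-520$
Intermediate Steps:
$Q = 10$ ($Q = \left(-5\right) \left(-2\right) = 10$)
$G = 5$
$m{\left(Q \right)} G w{\left(9,7 \right)} = \left(6 + 2 \cdot 10\right) 5 \left(-4\right) = \left(6 + 20\right) 5 \left(-4\right) = 26 \cdot 5 \left(-4\right) = 130 \left(-4\right) = -520$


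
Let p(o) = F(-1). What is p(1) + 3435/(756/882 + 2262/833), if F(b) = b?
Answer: 952793/992 ≈ 960.48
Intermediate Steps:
p(o) = -1
p(1) + 3435/(756/882 + 2262/833) = -1 + 3435/(756/882 + 2262/833) = -1 + 3435/(756*(1/882) + 2262*(1/833)) = -1 + 3435/(6/7 + 2262/833) = -1 + 3435/(2976/833) = -1 + 3435*(833/2976) = -1 + 953785/992 = 952793/992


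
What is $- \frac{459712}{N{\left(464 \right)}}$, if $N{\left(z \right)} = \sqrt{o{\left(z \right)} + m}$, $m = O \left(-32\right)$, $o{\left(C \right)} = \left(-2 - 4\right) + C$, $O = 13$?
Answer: $- \frac{229856 \sqrt{42}}{21} \approx -70935.0$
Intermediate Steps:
$o{\left(C \right)} = -6 + C$
$m = -416$ ($m = 13 \left(-32\right) = -416$)
$N{\left(z \right)} = \sqrt{-422 + z}$ ($N{\left(z \right)} = \sqrt{\left(-6 + z\right) - 416} = \sqrt{-422 + z}$)
$- \frac{459712}{N{\left(464 \right)}} = - \frac{459712}{\sqrt{-422 + 464}} = - \frac{459712}{\sqrt{42}} = - 459712 \frac{\sqrt{42}}{42} = - \frac{229856 \sqrt{42}}{21}$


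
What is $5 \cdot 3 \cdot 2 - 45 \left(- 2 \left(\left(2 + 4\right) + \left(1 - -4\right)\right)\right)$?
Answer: $1020$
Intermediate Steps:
$5 \cdot 3 \cdot 2 - 45 \left(- 2 \left(\left(2 + 4\right) + \left(1 - -4\right)\right)\right) = 15 \cdot 2 - 45 \left(- 2 \left(6 + \left(1 + 4\right)\right)\right) = 30 - 45 \left(- 2 \left(6 + 5\right)\right) = 30 - 45 \left(\left(-2\right) 11\right) = 30 - -990 = 30 + 990 = 1020$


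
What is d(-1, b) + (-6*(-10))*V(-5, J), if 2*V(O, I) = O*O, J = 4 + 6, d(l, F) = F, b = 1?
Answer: 751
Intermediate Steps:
J = 10
V(O, I) = O²/2 (V(O, I) = (O*O)/2 = O²/2)
d(-1, b) + (-6*(-10))*V(-5, J) = 1 + (-6*(-10))*((½)*(-5)²) = 1 + 60*((½)*25) = 1 + 60*(25/2) = 1 + 750 = 751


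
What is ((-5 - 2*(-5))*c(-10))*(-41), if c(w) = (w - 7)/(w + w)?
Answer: -697/4 ≈ -174.25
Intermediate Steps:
c(w) = (-7 + w)/(2*w) (c(w) = (-7 + w)/((2*w)) = (-7 + w)*(1/(2*w)) = (-7 + w)/(2*w))
((-5 - 2*(-5))*c(-10))*(-41) = ((-5 - 2*(-5))*((½)*(-7 - 10)/(-10)))*(-41) = ((-5 + 10)*((½)*(-⅒)*(-17)))*(-41) = (5*(17/20))*(-41) = (17/4)*(-41) = -697/4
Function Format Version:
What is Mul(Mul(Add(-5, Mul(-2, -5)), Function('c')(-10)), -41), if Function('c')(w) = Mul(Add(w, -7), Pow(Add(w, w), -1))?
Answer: Rational(-697, 4) ≈ -174.25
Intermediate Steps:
Function('c')(w) = Mul(Rational(1, 2), Pow(w, -1), Add(-7, w)) (Function('c')(w) = Mul(Add(-7, w), Pow(Mul(2, w), -1)) = Mul(Add(-7, w), Mul(Rational(1, 2), Pow(w, -1))) = Mul(Rational(1, 2), Pow(w, -1), Add(-7, w)))
Mul(Mul(Add(-5, Mul(-2, -5)), Function('c')(-10)), -41) = Mul(Mul(Add(-5, Mul(-2, -5)), Mul(Rational(1, 2), Pow(-10, -1), Add(-7, -10))), -41) = Mul(Mul(Add(-5, 10), Mul(Rational(1, 2), Rational(-1, 10), -17)), -41) = Mul(Mul(5, Rational(17, 20)), -41) = Mul(Rational(17, 4), -41) = Rational(-697, 4)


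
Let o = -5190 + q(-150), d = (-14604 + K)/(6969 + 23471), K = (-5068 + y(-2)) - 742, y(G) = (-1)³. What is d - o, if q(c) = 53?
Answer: 31269973/6088 ≈ 5136.3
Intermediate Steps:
y(G) = -1
K = -5811 (K = (-5068 - 1) - 742 = -5069 - 742 = -5811)
d = -4083/6088 (d = (-14604 - 5811)/(6969 + 23471) = -20415/30440 = -20415*1/30440 = -4083/6088 ≈ -0.67066)
o = -5137 (o = -5190 + 53 = -5137)
d - o = -4083/6088 - 1*(-5137) = -4083/6088 + 5137 = 31269973/6088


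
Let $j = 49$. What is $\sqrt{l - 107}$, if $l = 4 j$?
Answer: $\sqrt{89} \approx 9.434$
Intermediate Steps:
$l = 196$ ($l = 4 \cdot 49 = 196$)
$\sqrt{l - 107} = \sqrt{196 - 107} = \sqrt{89}$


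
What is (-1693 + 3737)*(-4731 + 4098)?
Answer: -1293852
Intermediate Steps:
(-1693 + 3737)*(-4731 + 4098) = 2044*(-633) = -1293852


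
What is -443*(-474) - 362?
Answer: 209620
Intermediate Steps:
-443*(-474) - 362 = 209982 - 362 = 209620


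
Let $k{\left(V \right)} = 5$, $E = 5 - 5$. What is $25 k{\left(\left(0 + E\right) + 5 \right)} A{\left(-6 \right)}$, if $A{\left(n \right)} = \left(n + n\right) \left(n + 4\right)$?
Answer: $3000$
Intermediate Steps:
$E = 0$ ($E = 5 - 5 = 0$)
$A{\left(n \right)} = 2 n \left(4 + n\right)$
$25 k{\left(\left(0 + E\right) + 5 \right)} A{\left(-6 \right)} = 25 \cdot 5 \cdot 2 \left(-6\right) \left(4 - 6\right) = 125 \cdot 2 \left(-6\right) \left(-2\right) = 125 \cdot 24 = 3000$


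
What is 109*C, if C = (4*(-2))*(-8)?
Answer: 6976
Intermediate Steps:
C = 64 (C = -8*(-8) = 64)
109*C = 109*64 = 6976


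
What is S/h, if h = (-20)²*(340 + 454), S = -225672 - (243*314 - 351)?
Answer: -301623/317600 ≈ -0.94969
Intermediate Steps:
S = -301623 (S = -225672 - (76302 - 351) = -225672 - 1*75951 = -225672 - 75951 = -301623)
h = 317600 (h = 400*794 = 317600)
S/h = -301623/317600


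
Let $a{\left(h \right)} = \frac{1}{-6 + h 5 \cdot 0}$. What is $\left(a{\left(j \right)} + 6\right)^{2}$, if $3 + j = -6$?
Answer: $\frac{1225}{36} \approx 34.028$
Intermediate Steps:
$j = -9$ ($j = -3 - 6 = -9$)
$a{\left(h \right)} = - \frac{1}{6}$ ($a{\left(h \right)} = \frac{1}{-6 + 5 h 0} = \frac{1}{-6 + 0} = \frac{1}{-6} = - \frac{1}{6}$)
$\left(a{\left(j \right)} + 6\right)^{2} = \left(- \frac{1}{6} + 6\right)^{2} = \left(\frac{35}{6}\right)^{2} = \frac{1225}{36}$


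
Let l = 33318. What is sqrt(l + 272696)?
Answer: sqrt(306014) ≈ 553.19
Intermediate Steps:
sqrt(l + 272696) = sqrt(33318 + 272696) = sqrt(306014)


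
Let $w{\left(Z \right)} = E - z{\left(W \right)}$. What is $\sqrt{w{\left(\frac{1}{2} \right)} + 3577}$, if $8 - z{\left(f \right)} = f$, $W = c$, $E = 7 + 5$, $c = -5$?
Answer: $2 \sqrt{894} \approx 59.8$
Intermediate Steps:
$E = 12$
$W = -5$
$z{\left(f \right)} = 8 - f$
$w{\left(Z \right)} = -1$ ($w{\left(Z \right)} = 12 - \left(8 - -5\right) = 12 - \left(8 + 5\right) = 12 - 13 = -1$)
$\sqrt{w{\left(\frac{1}{2} \right)} + 3577} = \sqrt{-1 + 3577} = \sqrt{3576} = 2 \sqrt{894}$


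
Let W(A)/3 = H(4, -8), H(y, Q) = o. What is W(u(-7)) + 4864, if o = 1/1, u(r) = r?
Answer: 4867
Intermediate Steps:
o = 1
H(y, Q) = 1
W(A) = 3 (W(A) = 3*1 = 3)
W(u(-7)) + 4864 = 3 + 4864 = 4867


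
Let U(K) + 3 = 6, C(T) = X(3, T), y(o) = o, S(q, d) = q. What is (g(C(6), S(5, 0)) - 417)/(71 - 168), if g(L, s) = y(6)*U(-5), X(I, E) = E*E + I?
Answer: 399/97 ≈ 4.1134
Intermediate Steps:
X(I, E) = I + E² (X(I, E) = E² + I = I + E²)
C(T) = 3 + T²
U(K) = 3 (U(K) = -3 + 6 = 3)
g(L, s) = 18 (g(L, s) = 6*3 = 18)
(g(C(6), S(5, 0)) - 417)/(71 - 168) = (18 - 417)/(71 - 168) = -399/(-97) = -399*(-1/97) = 399/97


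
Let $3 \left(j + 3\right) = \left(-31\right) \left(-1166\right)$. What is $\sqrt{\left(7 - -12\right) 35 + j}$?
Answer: $\frac{2 \sqrt{28599}}{3} \approx 112.74$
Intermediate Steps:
$j = \frac{36137}{3}$ ($j = -3 + \frac{\left(-31\right) \left(-1166\right)}{3} = -3 + \frac{1}{3} \cdot 36146 = -3 + \frac{36146}{3} = \frac{36137}{3} \approx 12046.0$)
$\sqrt{\left(7 - -12\right) 35 + j} = \sqrt{\left(7 - -12\right) 35 + \frac{36137}{3}} = \sqrt{\left(7 + \left(-41 + 53\right)\right) 35 + \frac{36137}{3}} = \sqrt{\left(7 + 12\right) 35 + \frac{36137}{3}} = \sqrt{19 \cdot 35 + \frac{36137}{3}} = \sqrt{665 + \frac{36137}{3}} = \sqrt{\frac{38132}{3}} = \frac{2 \sqrt{28599}}{3}$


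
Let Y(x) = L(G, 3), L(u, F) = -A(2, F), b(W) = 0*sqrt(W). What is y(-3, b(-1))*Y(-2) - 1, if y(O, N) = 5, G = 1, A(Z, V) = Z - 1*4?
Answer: 9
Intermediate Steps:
A(Z, V) = -4 + Z (A(Z, V) = Z - 4 = -4 + Z)
b(W) = 0
L(u, F) = 2 (L(u, F) = -(-4 + 2) = -1*(-2) = 2)
Y(x) = 2
y(-3, b(-1))*Y(-2) - 1 = 5*2 - 1 = 10 - 1 = 9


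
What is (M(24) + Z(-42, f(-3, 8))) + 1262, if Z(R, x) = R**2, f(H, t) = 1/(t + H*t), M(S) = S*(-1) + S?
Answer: 3026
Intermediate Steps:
M(S) = 0 (M(S) = -S + S = 0)
(M(24) + Z(-42, f(-3, 8))) + 1262 = (0 + (-42)**2) + 1262 = (0 + 1764) + 1262 = 1764 + 1262 = 3026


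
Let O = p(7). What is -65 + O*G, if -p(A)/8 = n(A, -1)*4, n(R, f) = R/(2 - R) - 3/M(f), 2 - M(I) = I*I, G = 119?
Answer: 83451/5 ≈ 16690.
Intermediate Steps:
M(I) = 2 - I**2 (M(I) = 2 - I*I = 2 - I**2)
n(R, f) = -3/(2 - f**2) + R/(2 - R) (n(R, f) = R/(2 - R) - 3/(2 - f**2) = -3/(2 - f**2) + R/(2 - R))
p(A) = 32*(-6 + 4*A)/(-2 + A) (p(A) = -8*(-6 + 3*A - A*(-2 + (-1)**2))/((-2 + A)*(-2 + (-1)**2))*4 = -8*(-6 + 3*A - A*(-2 + 1))/((-2 + A)*(-2 + 1))*4 = -8*(-6 + 3*A - 1*A*(-1))/((-2 + A)*(-1))*4 = -8*-1*(-6 + 3*A + A)/(-2 + A)*4 = -8*-1*(-6 + 4*A)/(-2 + A)*4 = -8*(-(-6 + 4*A)/(-2 + A))*4 = -(-32)*(-6 + 4*A)/(-2 + A) = 32*(-6 + 4*A)/(-2 + A))
O = 704/5 (O = 64*(-3 + 2*7)/(-2 + 7) = 64*(-3 + 14)/5 = 64*(1/5)*11 = 704/5 ≈ 140.80)
-65 + O*G = -65 + (704/5)*119 = -65 + 83776/5 = 83451/5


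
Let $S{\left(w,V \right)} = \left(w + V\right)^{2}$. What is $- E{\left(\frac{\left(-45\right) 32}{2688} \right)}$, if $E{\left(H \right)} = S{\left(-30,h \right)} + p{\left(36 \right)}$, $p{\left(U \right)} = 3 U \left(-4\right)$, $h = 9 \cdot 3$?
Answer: $423$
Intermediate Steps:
$h = 27$
$p{\left(U \right)} = - 12 U$
$S{\left(w,V \right)} = \left(V + w\right)^{2}$
$E{\left(H \right)} = -423$ ($E{\left(H \right)} = \left(27 - 30\right)^{2} - 432 = \left(-3\right)^{2} - 432 = 9 - 432 = -423$)
$- E{\left(\frac{\left(-45\right) 32}{2688} \right)} = \left(-1\right) \left(-423\right) = 423$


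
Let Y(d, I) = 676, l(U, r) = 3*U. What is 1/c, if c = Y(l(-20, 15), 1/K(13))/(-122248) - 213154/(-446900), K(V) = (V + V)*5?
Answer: 1707269725/804860806 ≈ 2.1212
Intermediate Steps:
K(V) = 10*V (K(V) = (2*V)*5 = 10*V)
c = 804860806/1707269725 (c = 676/(-122248) - 213154/(-446900) = 676*(-1/122248) - 213154*(-1/446900) = -169/30562 + 106577/223450 = 804860806/1707269725 ≈ 0.47143)
1/c = 1/(804860806/1707269725) = 1707269725/804860806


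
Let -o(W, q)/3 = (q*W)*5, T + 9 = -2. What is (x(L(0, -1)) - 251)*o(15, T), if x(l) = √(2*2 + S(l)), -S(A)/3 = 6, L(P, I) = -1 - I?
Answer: -621225 + 2475*I*√14 ≈ -6.2123e+5 + 9260.6*I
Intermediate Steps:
T = -11 (T = -9 - 2 = -11)
S(A) = -18 (S(A) = -3*6 = -18)
o(W, q) = -15*W*q (o(W, q) = -3*q*W*5 = -3*W*q*5 = -15*W*q)
x(l) = I*√14 (x(l) = √(2*2 - 18) = √(4 - 18) = √(-14) = I*√14)
(x(L(0, -1)) - 251)*o(15, T) = (I*√14 - 251)*(-15*15*(-11)) = (-251 + I*√14)*2475 = -621225 + 2475*I*√14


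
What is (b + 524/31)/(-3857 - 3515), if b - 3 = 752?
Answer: -23929/228532 ≈ -0.10471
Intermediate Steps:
b = 755 (b = 3 + 752 = 755)
(b + 524/31)/(-3857 - 3515) = (755 + 524/31)/(-3857 - 3515) = (755 + 524*(1/31))/(-7372) = (755 + 524/31)*(-1/7372) = (23929/31)*(-1/7372) = -23929/228532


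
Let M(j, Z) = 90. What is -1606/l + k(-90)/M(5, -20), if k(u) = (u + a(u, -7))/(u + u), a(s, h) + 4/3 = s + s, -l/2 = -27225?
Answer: -3407/267300 ≈ -0.012746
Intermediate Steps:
l = 54450 (l = -2*(-27225) = 54450)
a(s, h) = -4/3 + 2*s (a(s, h) = -4/3 + (s + s) = -4/3 + 2*s)
k(u) = (-4/3 + 3*u)/(2*u) (k(u) = (u + (-4/3 + 2*u))/(u + u) = (-4/3 + 3*u)/((2*u)) = (-4/3 + 3*u)*(1/(2*u)) = (-4/3 + 3*u)/(2*u))
-1606/l + k(-90)/M(5, -20) = -1606/54450 + ((⅙)*(-4 + 9*(-90))/(-90))/90 = -1606*1/54450 + ((⅙)*(-1/90)*(-4 - 810))*(1/90) = -73/2475 + ((⅙)*(-1/90)*(-814))*(1/90) = -73/2475 + (407/270)*(1/90) = -73/2475 + 407/24300 = -3407/267300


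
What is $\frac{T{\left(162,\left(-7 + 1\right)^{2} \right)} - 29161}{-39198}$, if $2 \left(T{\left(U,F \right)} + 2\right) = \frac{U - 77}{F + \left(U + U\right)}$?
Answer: $\frac{4199455}{5644512} \approx 0.74399$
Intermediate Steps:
$T{\left(U,F \right)} = -2 + \frac{-77 + U}{2 \left(F + 2 U\right)}$ ($T{\left(U,F \right)} = -2 + \frac{\left(U - 77\right) \frac{1}{F + \left(U + U\right)}}{2} = -2 + \frac{\left(-77 + U\right) \frac{1}{F + 2 U}}{2} = -2 + \frac{\frac{1}{F + 2 U} \left(-77 + U\right)}{2} = -2 + \frac{-77 + U}{2 \left(F + 2 U\right)}$)
$\frac{T{\left(162,\left(-7 + 1\right)^{2} \right)} - 29161}{-39198} = \frac{\frac{-77 - 1134 - 4 \left(-7 + 1\right)^{2}}{2 \left(\left(-7 + 1\right)^{2} + 2 \cdot 162\right)} - 29161}{-39198} = \left(\frac{-77 - 1134 - 4 \left(-6\right)^{2}}{2 \left(\left(-6\right)^{2} + 324\right)} - 29161\right) \left(- \frac{1}{39198}\right) = \left(\frac{-77 - 1134 - 144}{2 \left(36 + 324\right)} - 29161\right) \left(- \frac{1}{39198}\right) = \left(\frac{-77 - 1134 - 144}{2 \cdot 360} - 29161\right) \left(- \frac{1}{39198}\right) = \left(\frac{1}{2} \cdot \frac{1}{360} \left(-1355\right) - 29161\right) \left(- \frac{1}{39198}\right) = \left(- \frac{271}{144} - 29161\right) \left(- \frac{1}{39198}\right) = \left(- \frac{4199455}{144}\right) \left(- \frac{1}{39198}\right) = \frac{4199455}{5644512}$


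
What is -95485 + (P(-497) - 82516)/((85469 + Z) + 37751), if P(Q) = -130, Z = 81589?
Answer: -454796977/4763 ≈ -95485.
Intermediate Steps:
-95485 + (P(-497) - 82516)/((85469 + Z) + 37751) = -95485 + (-130 - 82516)/((85469 + 81589) + 37751) = -95485 - 82646/(167058 + 37751) = -95485 - 82646/204809 = -95485 - 82646*1/204809 = -95485 - 1922/4763 = -454796977/4763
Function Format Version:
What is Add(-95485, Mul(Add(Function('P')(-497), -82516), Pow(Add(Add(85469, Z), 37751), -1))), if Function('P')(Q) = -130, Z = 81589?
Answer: Rational(-454796977, 4763) ≈ -95485.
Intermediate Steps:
Add(-95485, Mul(Add(Function('P')(-497), -82516), Pow(Add(Add(85469, Z), 37751), -1))) = Add(-95485, Mul(Add(-130, -82516), Pow(Add(Add(85469, 81589), 37751), -1))) = Add(-95485, Mul(-82646, Pow(Add(167058, 37751), -1))) = Add(-95485, Mul(-82646, Pow(204809, -1))) = Add(-95485, Mul(-82646, Rational(1, 204809))) = Add(-95485, Rational(-1922, 4763)) = Rational(-454796977, 4763)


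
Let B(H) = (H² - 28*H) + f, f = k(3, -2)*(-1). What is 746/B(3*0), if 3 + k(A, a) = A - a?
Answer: -373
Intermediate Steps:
k(A, a) = -3 + A - a (k(A, a) = -3 + (A - a) = -3 + A - a)
f = -2 (f = (-3 + 3 - 1*(-2))*(-1) = (-3 + 3 + 2)*(-1) = 2*(-1) = -2)
B(H) = -2 + H² - 28*H (B(H) = (H² - 28*H) - 2 = -2 + H² - 28*H)
746/B(3*0) = 746/(-2 + (3*0)² - 84*0) = 746/(-2 + 0² - 28*0) = 746/(-2 + 0 + 0) = 746/(-2) = 746*(-½) = -373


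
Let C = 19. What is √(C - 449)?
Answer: I*√430 ≈ 20.736*I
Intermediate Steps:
√(C - 449) = √(19 - 449) = √(-430) = I*√430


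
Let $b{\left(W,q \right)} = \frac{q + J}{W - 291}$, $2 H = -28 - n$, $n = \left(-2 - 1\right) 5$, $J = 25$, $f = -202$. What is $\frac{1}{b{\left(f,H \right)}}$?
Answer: $- \frac{986}{37} \approx -26.649$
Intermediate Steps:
$n = -15$ ($n = \left(-3\right) 5 = -15$)
$H = - \frac{13}{2}$ ($H = \frac{-28 - -15}{2} = \frac{-28 + 15}{2} = \frac{1}{2} \left(-13\right) = - \frac{13}{2} \approx -6.5$)
$b{\left(W,q \right)} = \frac{25 + q}{-291 + W}$ ($b{\left(W,q \right)} = \frac{q + 25}{W - 291} = \frac{25 + q}{-291 + W}$)
$\frac{1}{b{\left(f,H \right)}} = \frac{1}{\frac{1}{-291 - 202} \left(25 - \frac{13}{2}\right)} = \frac{1}{\frac{1}{-493} \cdot \frac{37}{2}} = \frac{1}{\left(- \frac{1}{493}\right) \frac{37}{2}} = \frac{1}{- \frac{37}{986}} = - \frac{986}{37}$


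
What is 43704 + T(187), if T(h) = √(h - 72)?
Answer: 43704 + √115 ≈ 43715.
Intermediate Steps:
T(h) = √(-72 + h)
43704 + T(187) = 43704 + √(-72 + 187) = 43704 + √115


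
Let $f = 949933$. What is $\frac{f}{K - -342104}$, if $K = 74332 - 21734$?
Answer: $\frac{949933}{394702} \approx 2.4067$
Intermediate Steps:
$K = 52598$ ($K = 74332 - 21734 = 52598$)
$\frac{f}{K - -342104} = \frac{949933}{52598 - -342104} = \frac{949933}{52598 + 342104} = \frac{949933}{394702}$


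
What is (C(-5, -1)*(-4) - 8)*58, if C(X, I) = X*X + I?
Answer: -6032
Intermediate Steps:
C(X, I) = I + X² (C(X, I) = X² + I = I + X²)
(C(-5, -1)*(-4) - 8)*58 = ((-1 + (-5)²)*(-4) - 8)*58 = ((-1 + 25)*(-4) - 8)*58 = (24*(-4) - 8)*58 = (-96 - 8)*58 = -104*58 = -6032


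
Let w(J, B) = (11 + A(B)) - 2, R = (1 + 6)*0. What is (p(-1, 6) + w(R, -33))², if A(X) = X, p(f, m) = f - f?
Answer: 576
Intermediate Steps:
R = 0 (R = 7*0 = 0)
p(f, m) = 0
w(J, B) = 9 + B (w(J, B) = (11 + B) - 2 = 9 + B)
(p(-1, 6) + w(R, -33))² = (0 + (9 - 33))² = (0 - 24)² = (-24)² = 576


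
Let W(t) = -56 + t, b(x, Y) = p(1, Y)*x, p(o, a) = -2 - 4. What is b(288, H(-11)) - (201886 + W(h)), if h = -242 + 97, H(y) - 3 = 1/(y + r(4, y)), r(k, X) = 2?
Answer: -203413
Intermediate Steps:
p(o, a) = -6
H(y) = 3 + 1/(2 + y) (H(y) = 3 + 1/(y + 2) = 3 + 1/(2 + y))
h = -145
b(x, Y) = -6*x
b(288, H(-11)) - (201886 + W(h)) = -6*288 - (201886 + (-56 - 145)) = -1728 - (201886 - 201) = -1728 - 1*201685 = -1728 - 201685 = -203413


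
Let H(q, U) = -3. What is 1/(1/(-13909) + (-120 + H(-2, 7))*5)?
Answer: -13909/8554036 ≈ -0.0016260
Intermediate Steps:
1/(1/(-13909) + (-120 + H(-2, 7))*5) = 1/(1/(-13909) + (-120 - 3)*5) = 1/(-1/13909 - 123*5) = 1/(-1/13909 - 615) = 1/(-8554036/13909) = -13909/8554036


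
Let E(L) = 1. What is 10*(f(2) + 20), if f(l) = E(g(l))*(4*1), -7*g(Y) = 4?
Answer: 240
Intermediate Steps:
g(Y) = -4/7 (g(Y) = -⅐*4 = -4/7)
f(l) = 4 (f(l) = 1*(4*1) = 1*4 = 4)
10*(f(2) + 20) = 10*(4 + 20) = 10*24 = 240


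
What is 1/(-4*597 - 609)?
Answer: -1/2997 ≈ -0.00033367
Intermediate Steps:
1/(-4*597 - 609) = 1/(-2388 - 609) = 1/(-2997) = -1/2997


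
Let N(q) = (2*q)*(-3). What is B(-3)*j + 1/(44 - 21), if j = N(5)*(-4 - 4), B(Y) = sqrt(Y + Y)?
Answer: 1/23 + 240*I*sqrt(6) ≈ 0.043478 + 587.88*I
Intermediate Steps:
N(q) = -6*q
B(Y) = sqrt(2)*sqrt(Y) (B(Y) = sqrt(2*Y) = sqrt(2)*sqrt(Y))
j = 240 (j = (-6*5)*(-4 - 4) = -30*(-8) = 240)
B(-3)*j + 1/(44 - 21) = (sqrt(2)*sqrt(-3))*240 + 1/(44 - 21) = (sqrt(2)*(I*sqrt(3)))*240 + 1/23 = (I*sqrt(6))*240 + 1/23 = 240*I*sqrt(6) + 1/23 = 1/23 + 240*I*sqrt(6)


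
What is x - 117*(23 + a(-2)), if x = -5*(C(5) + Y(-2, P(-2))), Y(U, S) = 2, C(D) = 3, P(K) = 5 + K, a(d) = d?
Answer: -2482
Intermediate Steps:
x = -25 (x = -5*(3 + 2) = -5*5 = -25)
x - 117*(23 + a(-2)) = -25 - 117*(23 - 2) = -25 - 117*21 = -25 - 2457 = -2482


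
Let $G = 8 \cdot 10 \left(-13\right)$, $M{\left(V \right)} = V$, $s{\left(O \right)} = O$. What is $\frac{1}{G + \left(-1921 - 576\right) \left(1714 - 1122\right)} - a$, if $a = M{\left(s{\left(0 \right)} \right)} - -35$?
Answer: $- \frac{51774241}{1479264} \approx -35.0$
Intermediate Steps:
$a = 35$ ($a = 0 - -35 = 0 + 35 = 35$)
$G = -1040$ ($G = 80 \left(-13\right) = -1040$)
$\frac{1}{G + \left(-1921 - 576\right) \left(1714 - 1122\right)} - a = \frac{1}{-1040 + \left(-1921 - 576\right) \left(1714 - 1122\right)} - 35 = \frac{1}{-1040 - 1478224} - 35 = \frac{1}{-1479264} - 35 = - \frac{1}{1479264} - 35 = - \frac{51774241}{1479264}$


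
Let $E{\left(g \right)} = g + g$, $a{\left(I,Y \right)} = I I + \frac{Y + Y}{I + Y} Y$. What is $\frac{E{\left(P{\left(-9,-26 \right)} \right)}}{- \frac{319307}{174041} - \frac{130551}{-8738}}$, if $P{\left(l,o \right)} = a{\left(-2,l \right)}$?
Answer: $- \frac{358901780888}{219242342275} \approx -1.637$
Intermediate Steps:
$a{\left(I,Y \right)} = I^{2} + \frac{2 Y^{2}}{I + Y}$ ($a{\left(I,Y \right)} = I^{2} + \frac{2 Y}{I + Y} Y = I^{2} + \frac{2 Y^{2}}{I + Y}$)
$P{\left(l,o \right)} = \frac{-8 + 2 l^{2} + 4 l}{-2 + l}$ ($P{\left(l,o \right)} = \frac{\left(-2\right)^{3} + 2 l^{2} + l \left(-2\right)^{2}}{-2 + l} = \frac{-8 + 2 l^{2} + l 4}{-2 + l} = \frac{-8 + 2 l^{2} + 4 l}{-2 + l}$)
$E{\left(g \right)} = 2 g$
$\frac{E{\left(P{\left(-9,-26 \right)} \right)}}{- \frac{319307}{174041} - \frac{130551}{-8738}} = \frac{2 \frac{2 \left(-4 + \left(-9\right)^{2} + 2 \left(-9\right)\right)}{-2 - 9}}{- \frac{319307}{174041} - \frac{130551}{-8738}} = \frac{2 \frac{2 \left(-4 + 81 - 18\right)}{-11}}{\left(-319307\right) \frac{1}{174041} - - \frac{130551}{8738}} = \frac{2 \cdot 2 \left(- \frac{1}{11}\right) 59}{- \frac{319307}{174041} + \frac{130551}{8738}} = \frac{2 \left(- \frac{118}{11}\right)}{\frac{19931122025}{1520770258}} = \left(- \frac{236}{11}\right) \frac{1520770258}{19931122025} = - \frac{358901780888}{219242342275}$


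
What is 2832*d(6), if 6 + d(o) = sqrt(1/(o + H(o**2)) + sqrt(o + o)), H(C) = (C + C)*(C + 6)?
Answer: -16992 + 472*sqrt(3030 + 18361800*sqrt(3))/505 ≈ -11721.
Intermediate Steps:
H(C) = 2*C*(6 + C) (H(C) = (2*C)*(6 + C) = 2*C*(6 + C))
d(o) = -6 + sqrt(1/(o + 2*o**2*(6 + o**2)) + sqrt(2)*sqrt(o)) (d(o) = -6 + sqrt(1/(o + 2*o**2*(6 + o**2)) + sqrt(o + o)) = -6 + sqrt(1/(o + 2*o**2*(6 + o**2)) + sqrt(2*o)) = -6 + sqrt(1/(o + 2*o**2*(6 + o**2)) + sqrt(2)*sqrt(o)))
2832*d(6) = 2832*(-6 + sqrt((1 + sqrt(2)*6**(3/2)*(1 + 2*6*(6 + 6**2)))/(6*(1 + 2*6*(6 + 6**2))))) = 2832*(-6 + sqrt((1 + sqrt(2)*(6*sqrt(6))*(1 + 2*6*(6 + 36)))/(6*(1 + 2*6*(6 + 36))))) = 2832*(-6 + sqrt((1 + sqrt(2)*(6*sqrt(6))*(1 + 2*6*42))/(6*(1 + 2*6*42)))) = 2832*(-6 + sqrt((1 + sqrt(2)*(6*sqrt(6))*(1 + 504))/(6*(1 + 504)))) = 2832*(-6 + sqrt((1/6)*(1 + sqrt(2)*(6*sqrt(6))*505)/505)) = 2832*(-6 + sqrt((1/6)*(1/505)*(1 + 6060*sqrt(3)))) = 2832*(-6 + sqrt(1/3030 + 2*sqrt(3))) = -16992 + 2832*sqrt(1/3030 + 2*sqrt(3))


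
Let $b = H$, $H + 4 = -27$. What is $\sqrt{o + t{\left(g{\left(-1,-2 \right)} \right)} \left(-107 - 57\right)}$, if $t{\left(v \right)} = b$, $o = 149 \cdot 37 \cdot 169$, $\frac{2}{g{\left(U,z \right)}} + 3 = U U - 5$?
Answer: $\sqrt{936781} \approx 967.87$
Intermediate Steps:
$g{\left(U,z \right)} = \frac{2}{-8 + U^{2}}$ ($g{\left(U,z \right)} = \frac{2}{-3 + \left(U U - 5\right)} = \frac{2}{-3 + \left(U^{2} - 5\right)} = \frac{2}{-3 + \left(-5 + U^{2}\right)} = \frac{2}{-8 + U^{2}}$)
$H = -31$ ($H = -4 - 27 = -31$)
$o = 931697$ ($o = 5513 \cdot 169 = 931697$)
$b = -31$
$t{\left(v \right)} = -31$
$\sqrt{o + t{\left(g{\left(-1,-2 \right)} \right)} \left(-107 - 57\right)} = \sqrt{931697 - 31 \left(-107 - 57\right)} = \sqrt{931697 - -5084} = \sqrt{931697 + 5084} = \sqrt{936781}$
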